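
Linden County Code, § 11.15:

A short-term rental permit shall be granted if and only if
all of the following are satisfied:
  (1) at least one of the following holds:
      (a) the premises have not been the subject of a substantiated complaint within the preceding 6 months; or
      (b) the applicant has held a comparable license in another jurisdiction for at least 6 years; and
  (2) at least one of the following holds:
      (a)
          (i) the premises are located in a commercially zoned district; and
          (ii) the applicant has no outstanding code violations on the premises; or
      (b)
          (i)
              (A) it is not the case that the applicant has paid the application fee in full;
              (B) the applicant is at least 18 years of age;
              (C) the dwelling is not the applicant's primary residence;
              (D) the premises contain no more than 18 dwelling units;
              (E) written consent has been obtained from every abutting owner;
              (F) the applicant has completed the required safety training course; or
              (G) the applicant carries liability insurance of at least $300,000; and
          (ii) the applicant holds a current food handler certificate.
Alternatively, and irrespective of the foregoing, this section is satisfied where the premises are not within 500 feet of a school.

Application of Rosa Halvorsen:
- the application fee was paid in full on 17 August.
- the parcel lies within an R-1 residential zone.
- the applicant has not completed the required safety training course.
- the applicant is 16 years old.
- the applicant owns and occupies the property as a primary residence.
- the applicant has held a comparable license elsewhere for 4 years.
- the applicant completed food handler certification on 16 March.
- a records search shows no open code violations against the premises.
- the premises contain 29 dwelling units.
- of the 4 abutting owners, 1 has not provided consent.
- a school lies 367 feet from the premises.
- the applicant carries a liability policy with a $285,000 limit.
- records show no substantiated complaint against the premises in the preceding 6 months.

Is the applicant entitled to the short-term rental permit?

No — denied.

(a) no complaint in 6 mo. — holds.
(b) prior license ≥ 6 yr — fails.
So (1) is satisfied (T OR F).
(i) commercially zoned — not met.
(ii) no code violations — holds.
(a): F AND T → false.
(A) not (fee paid) — not satisfied.
(B) age ≥ 18 — fails.
(C) not (primary residence) — not satisfied.
(D) ≤ 18 units — not satisfied.
(E) all abutters consent — fails.
(F) safety training — fails.
(G) insurance ≥ $300,000 — fails.
(i) = F OR F OR F OR F OR F OR F OR F = false.
(ii) food handler cert. — holds.
(b) = F AND T = false.
(2) = F OR F = false.
Overall = T AND F = false.
Exception (≥500 ft from school) — not satisfied.
Result: main false OR exception false → false.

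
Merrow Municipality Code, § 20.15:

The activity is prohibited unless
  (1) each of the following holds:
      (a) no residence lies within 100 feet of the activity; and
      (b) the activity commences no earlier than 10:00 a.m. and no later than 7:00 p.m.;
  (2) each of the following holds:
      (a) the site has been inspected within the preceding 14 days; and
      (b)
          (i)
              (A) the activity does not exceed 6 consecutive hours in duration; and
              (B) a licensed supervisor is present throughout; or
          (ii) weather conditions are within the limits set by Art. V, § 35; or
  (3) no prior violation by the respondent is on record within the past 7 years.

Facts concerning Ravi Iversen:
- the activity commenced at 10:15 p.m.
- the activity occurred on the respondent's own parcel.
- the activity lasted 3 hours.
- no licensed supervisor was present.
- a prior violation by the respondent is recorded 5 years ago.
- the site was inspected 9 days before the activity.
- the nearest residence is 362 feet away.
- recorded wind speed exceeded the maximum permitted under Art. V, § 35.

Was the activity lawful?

No — unlawful.

(a) no residence in 100 ft — satisfied.
(b) start within hours — not met.
(1): T AND F → false.
(a) site inspected — satisfied.
(A) ≤ 6 hrs duration — met.
(B) supervisor present — not satisfied.
(i): T AND F → false.
(ii) weather ok — fails.
(b) = F OR F = false.
(2): T AND F → false.
(3) no prior violation — fails.
So Overall is not satisfied (F OR F OR F).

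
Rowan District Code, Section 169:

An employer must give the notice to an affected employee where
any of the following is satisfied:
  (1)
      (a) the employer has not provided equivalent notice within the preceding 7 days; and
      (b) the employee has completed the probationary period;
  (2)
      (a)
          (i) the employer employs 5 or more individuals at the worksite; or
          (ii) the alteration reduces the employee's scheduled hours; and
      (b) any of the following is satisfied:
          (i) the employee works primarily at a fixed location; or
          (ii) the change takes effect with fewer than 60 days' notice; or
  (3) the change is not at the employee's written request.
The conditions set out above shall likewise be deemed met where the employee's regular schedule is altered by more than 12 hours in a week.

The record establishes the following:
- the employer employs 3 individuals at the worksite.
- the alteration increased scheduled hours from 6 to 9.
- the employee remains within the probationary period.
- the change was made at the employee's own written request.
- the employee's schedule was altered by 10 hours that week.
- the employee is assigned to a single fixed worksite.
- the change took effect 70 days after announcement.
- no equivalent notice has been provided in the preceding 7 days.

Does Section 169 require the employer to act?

No — not required.

(a) no recent notice — satisfied.
(b) past probation — not satisfied.
(1) = T AND F = false.
(i) ≥ 5 at site — not met.
(ii) hours reduced — fails.
(a) = F OR F = false.
(i) fixed location — holds.
(ii) < 60 days' notice — not met.
(b): T OR F → true.
(2) = F AND T = false.
(3) not employee-requested — not met.
Overall = F OR F OR F = false.
Exception (schedule shift > 12h) — not satisfied.
Result: main false OR exception false → false.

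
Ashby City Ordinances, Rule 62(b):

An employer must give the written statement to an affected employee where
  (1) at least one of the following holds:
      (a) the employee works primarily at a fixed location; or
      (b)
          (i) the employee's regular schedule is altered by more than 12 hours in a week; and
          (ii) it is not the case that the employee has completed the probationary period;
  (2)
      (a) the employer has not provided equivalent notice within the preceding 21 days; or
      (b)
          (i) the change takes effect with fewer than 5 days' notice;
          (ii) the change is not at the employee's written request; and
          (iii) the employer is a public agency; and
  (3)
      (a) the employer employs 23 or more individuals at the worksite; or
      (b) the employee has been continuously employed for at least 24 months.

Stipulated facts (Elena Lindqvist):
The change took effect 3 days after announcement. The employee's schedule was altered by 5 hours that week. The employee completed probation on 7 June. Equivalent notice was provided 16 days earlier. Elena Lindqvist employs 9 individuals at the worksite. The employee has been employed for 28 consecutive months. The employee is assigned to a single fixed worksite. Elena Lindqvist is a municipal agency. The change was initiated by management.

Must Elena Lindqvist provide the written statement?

Yes — required.

(a) fixed location — holds.
(i) schedule shift > 12h — not met.
(ii) not (past probation) — not satisfied.
(b) = F AND F = false.
(1) = T OR F = true.
(a) no recent notice — not met.
(i) < 5 days' notice — met.
(ii) not employee-requested — holds.
(iii) public agency — met.
So (b) is satisfied (T AND T AND T).
(2) = F OR T = true.
(a) ≥ 23 at site — not met.
(b) tenure ≥ 24 mo. — satisfied.
So (3) is satisfied (F OR T).
Overall = T AND T AND T = true.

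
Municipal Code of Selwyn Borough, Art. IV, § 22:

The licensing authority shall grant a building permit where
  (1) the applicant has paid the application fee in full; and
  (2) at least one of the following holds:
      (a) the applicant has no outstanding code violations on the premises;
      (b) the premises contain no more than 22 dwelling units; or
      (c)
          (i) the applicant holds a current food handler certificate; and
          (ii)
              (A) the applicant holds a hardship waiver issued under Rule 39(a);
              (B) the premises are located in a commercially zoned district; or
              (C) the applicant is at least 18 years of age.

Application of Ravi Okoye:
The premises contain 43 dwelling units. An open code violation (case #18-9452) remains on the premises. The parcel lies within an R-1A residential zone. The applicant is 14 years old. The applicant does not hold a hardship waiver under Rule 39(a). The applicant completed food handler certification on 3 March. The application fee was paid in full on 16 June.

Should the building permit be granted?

No — denied.

(1) fee paid — satisfied.
(a) no code violations — not satisfied.
(b) ≤ 22 units — not met.
(i) food handler cert. — met.
(A) hardship waiver — not satisfied.
(B) commercially zoned — not met.
(C) age ≥ 18 — fails.
So (ii) is not satisfied (F OR F OR F).
So (c) is not satisfied (T AND F).
(2): F OR F OR F → false.
Overall: T AND F → false.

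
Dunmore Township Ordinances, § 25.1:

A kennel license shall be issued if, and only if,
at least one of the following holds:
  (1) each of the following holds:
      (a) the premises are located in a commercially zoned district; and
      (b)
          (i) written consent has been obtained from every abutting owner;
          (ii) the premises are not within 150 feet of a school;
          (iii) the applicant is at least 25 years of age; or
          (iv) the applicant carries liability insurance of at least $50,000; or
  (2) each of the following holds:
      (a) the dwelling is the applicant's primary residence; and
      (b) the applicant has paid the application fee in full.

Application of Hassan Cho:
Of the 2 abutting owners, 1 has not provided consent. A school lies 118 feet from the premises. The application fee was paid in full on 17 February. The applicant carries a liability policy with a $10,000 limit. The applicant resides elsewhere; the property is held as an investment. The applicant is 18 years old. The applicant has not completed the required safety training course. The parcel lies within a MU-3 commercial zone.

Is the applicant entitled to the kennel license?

No — denied.

(a) commercially zoned — satisfied.
(i) all abutters consent — not satisfied.
(ii) ≥150 ft from school — fails.
(iii) age ≥ 25 — fails.
(iv) insurance ≥ $50,000 — not met.
So (b) is not satisfied (F OR F OR F OR F).
(1): T AND F → false.
(a) primary residence — not satisfied.
(b) fee paid — holds.
(2) = F AND T = false.
Overall = F OR F = false.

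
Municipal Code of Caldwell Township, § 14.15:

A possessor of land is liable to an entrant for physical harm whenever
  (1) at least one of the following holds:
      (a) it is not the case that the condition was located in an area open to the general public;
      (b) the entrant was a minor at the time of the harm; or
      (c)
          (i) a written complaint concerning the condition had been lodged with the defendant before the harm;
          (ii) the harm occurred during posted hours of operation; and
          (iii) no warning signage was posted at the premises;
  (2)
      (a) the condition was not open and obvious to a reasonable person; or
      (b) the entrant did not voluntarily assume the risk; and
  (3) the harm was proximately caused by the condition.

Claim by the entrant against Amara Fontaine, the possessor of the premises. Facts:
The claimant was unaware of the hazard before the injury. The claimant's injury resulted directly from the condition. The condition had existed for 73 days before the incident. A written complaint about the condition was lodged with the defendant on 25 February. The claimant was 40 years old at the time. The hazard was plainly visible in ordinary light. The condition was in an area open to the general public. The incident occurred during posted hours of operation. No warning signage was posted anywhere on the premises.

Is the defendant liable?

(a) not (public area) — not satisfied.
(b) entrant a minor — not met.
(i) complaint lodged — holds.
(ii) during posted hours — satisfied.
(iii) no signage posted — met.
So (c) is satisfied (T AND T AND T).
So (1) is satisfied (F OR F OR T).
(a) not open/obvious — not satisfied.
(b) no assumed risk — met.
(2) = F OR T = true.
(3) proximate cause — satisfied.
Overall = T AND T AND T = true.

Yes — liable.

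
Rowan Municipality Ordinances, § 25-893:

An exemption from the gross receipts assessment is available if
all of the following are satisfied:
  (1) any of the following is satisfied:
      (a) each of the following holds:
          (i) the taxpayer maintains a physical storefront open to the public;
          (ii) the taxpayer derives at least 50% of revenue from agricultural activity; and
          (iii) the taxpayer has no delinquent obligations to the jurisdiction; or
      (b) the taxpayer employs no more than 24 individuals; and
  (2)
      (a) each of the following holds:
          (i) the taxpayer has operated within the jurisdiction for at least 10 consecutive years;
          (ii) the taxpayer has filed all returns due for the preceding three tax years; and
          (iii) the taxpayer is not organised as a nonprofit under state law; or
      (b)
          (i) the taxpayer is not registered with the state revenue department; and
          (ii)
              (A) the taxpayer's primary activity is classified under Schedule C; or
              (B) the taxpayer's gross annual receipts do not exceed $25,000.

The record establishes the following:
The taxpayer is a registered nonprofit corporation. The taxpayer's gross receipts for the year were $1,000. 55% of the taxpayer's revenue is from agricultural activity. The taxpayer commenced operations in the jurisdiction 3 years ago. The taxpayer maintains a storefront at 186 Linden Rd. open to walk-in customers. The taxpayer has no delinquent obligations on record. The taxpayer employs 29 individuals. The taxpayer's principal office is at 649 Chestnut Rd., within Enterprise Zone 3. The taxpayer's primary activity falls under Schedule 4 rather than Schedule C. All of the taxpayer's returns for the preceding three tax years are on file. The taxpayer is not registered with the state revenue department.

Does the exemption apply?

(i) has storefront — satisfied.
(ii) ≥50% agricultural — holds.
(iii) no delinquency — satisfied.
(a): T AND T AND T → true.
(b) ≤ 24 employees — not satisfied.
So (1) is satisfied (T OR F).
(i) ≥ 10 yrs in jurisdiction — not satisfied.
(ii) returns current — satisfied.
(iii) not (nonprofit) — fails.
(a): F AND T AND F → false.
(i) not (state-registered) — met.
(A) Schedule C activity — not met.
(B) receipts ≤ $25,000 — met.
(ii): F OR T → true.
(b) = T AND T = true.
(2) = F OR T = true.
Overall = T AND T = true.

Yes — exempt.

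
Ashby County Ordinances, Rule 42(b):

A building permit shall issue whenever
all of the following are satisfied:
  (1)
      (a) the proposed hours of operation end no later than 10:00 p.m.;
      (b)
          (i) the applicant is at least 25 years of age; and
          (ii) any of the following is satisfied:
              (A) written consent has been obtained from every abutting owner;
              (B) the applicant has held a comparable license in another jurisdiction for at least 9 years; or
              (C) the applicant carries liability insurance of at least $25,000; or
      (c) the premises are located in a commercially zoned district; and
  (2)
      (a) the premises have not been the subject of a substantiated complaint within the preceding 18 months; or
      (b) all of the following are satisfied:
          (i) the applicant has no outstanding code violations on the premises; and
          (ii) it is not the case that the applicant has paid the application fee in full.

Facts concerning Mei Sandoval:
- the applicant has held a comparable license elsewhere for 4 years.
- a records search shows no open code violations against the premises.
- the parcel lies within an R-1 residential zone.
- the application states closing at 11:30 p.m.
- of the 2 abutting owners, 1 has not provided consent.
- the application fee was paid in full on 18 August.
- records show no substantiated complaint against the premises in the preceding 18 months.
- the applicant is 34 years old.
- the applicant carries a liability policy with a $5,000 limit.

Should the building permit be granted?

No — denied.

(a) closes by 10 p.m. — not satisfied.
(i) age ≥ 25 — met.
(A) all abutters consent — fails.
(B) prior license ≥ 9 yr — fails.
(C) insurance ≥ $25,000 — not met.
So (ii) is not satisfied (F OR F OR F).
So (b) is not satisfied (T AND F).
(c) commercially zoned — not met.
(1): F OR F OR F → false.
(a) no complaint in 18 mo. — met.
(i) no code violations — holds.
(ii) not (fee paid) — fails.
So (b) is not satisfied (T AND F).
(2) = T OR F = true.
Overall = F AND T = false.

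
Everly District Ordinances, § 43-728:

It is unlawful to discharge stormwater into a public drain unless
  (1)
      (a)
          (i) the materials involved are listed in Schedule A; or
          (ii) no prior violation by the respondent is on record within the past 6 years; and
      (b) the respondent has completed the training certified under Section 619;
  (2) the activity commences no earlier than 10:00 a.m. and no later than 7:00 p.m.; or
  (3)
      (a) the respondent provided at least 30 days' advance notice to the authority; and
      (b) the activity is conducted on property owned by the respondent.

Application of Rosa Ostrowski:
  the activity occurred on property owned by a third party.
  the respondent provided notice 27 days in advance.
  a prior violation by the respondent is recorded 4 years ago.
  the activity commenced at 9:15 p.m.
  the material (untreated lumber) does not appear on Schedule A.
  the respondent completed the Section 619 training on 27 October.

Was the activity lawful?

No — unlawful.

(i) Schedule A material — not met.
(ii) no prior violation — not satisfied.
(a): F OR F → false.
(b) training certified — holds.
(1): F AND T → false.
(2) start within hours — not met.
(a) ≥30 days' notice — not satisfied.
(b) own property — not satisfied.
So (3) is not satisfied (F AND F).
Overall = F OR F OR F = false.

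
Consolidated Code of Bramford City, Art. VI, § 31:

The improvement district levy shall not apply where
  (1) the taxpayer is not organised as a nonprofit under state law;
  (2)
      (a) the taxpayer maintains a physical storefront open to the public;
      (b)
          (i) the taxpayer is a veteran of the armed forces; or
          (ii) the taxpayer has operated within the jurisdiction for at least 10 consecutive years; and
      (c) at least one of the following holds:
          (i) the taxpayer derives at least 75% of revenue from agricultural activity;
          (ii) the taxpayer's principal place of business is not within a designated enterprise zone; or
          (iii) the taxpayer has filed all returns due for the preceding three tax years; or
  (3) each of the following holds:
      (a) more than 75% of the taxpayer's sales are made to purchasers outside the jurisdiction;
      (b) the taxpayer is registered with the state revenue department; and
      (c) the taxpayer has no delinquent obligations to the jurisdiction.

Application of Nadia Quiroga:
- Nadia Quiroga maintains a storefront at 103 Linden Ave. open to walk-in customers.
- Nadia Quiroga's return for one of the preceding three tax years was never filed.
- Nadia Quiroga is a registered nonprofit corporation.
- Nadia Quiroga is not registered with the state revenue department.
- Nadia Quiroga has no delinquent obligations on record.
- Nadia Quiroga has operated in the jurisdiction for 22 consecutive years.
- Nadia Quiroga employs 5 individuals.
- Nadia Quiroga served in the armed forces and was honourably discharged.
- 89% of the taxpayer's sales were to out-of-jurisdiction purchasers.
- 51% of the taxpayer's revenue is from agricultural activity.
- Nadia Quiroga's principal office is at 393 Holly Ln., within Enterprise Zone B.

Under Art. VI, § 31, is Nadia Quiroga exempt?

(1) not (nonprofit) — not satisfied.
(a) has storefront — holds.
(i) veteran — satisfied.
(ii) ≥ 10 yrs in jurisdiction — holds.
(b) = T OR T = true.
(i) ≥75% agricultural — not met.
(ii) not (in enterprise zone) — not met.
(iii) returns current — not met.
So (c) is not satisfied (F OR F OR F).
So (2) is not satisfied (T AND T AND F).
(a) >75% out-of-jur. sales — met.
(b) state-registered — not satisfied.
(c) no delinquency — holds.
So (3) is not satisfied (T AND F AND T).
So Overall is not satisfied (F OR F OR F).

No — not exempt.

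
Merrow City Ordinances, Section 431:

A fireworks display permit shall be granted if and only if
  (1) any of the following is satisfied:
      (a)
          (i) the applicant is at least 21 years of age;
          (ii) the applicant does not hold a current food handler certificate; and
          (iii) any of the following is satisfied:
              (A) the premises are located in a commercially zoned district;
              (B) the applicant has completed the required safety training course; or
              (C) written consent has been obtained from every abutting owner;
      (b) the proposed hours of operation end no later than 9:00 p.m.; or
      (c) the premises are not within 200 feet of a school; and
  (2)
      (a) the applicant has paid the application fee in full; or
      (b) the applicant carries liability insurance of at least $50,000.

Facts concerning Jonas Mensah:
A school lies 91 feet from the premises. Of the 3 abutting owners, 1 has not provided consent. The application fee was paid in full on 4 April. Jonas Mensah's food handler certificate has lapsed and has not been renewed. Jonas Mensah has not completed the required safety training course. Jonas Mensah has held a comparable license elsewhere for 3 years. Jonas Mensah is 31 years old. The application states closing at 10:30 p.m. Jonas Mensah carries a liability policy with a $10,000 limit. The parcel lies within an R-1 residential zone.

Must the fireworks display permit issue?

(i) age ≥ 21 — met.
(ii) not (food handler cert.) — holds.
(A) commercially zoned — fails.
(B) safety training — not met.
(C) all abutters consent — not satisfied.
(iii) = F OR F OR F = false.
(a) = T AND T AND F = false.
(b) closes by 9 p.m. — not met.
(c) ≥200 ft from school — not met.
So (1) is not satisfied (F OR F OR F).
(a) fee paid — holds.
(b) insurance ≥ $50,000 — fails.
(2): T OR F → true.
Overall: F AND T → false.

No — denied.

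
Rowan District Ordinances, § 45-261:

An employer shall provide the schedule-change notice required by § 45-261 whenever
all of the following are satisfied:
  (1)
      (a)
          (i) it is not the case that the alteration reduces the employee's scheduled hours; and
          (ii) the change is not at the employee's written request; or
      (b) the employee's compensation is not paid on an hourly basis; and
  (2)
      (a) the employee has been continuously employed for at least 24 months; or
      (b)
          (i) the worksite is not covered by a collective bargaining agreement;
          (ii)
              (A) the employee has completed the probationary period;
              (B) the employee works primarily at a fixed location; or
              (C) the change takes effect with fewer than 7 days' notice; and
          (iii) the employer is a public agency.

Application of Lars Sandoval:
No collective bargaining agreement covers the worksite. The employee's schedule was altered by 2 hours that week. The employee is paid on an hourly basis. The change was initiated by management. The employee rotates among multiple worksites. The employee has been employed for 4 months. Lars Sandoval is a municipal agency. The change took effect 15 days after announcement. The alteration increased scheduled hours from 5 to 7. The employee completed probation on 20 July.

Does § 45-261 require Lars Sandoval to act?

(i) not (hours reduced) — met.
(ii) not employee-requested — satisfied.
(a) = T AND T = true.
(b) not (hourly-paid) — not satisfied.
So (1) is satisfied (T OR F).
(a) tenure ≥ 24 mo. — not met.
(i) no CBA — satisfied.
(A) past probation — satisfied.
(B) fixed location — not satisfied.
(C) < 7 days' notice — fails.
(ii): T OR F OR F → true.
(iii) public agency — satisfied.
(b) = T AND T AND T = true.
(2): F OR T → true.
Overall: T AND T → true.

Yes — required.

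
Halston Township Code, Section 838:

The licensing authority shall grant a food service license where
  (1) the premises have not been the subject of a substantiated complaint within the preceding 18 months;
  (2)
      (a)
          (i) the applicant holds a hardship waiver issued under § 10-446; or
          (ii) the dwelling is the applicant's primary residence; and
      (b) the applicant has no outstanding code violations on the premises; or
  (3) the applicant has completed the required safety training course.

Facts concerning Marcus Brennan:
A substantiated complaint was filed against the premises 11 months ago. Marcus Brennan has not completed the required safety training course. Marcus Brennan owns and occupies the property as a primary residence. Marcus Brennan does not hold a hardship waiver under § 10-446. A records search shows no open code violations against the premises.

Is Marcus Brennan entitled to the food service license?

Yes — granted.

(1) no complaint in 18 mo. — fails.
(i) hardship waiver — fails.
(ii) primary residence — met.
(a) = F OR T = true.
(b) no code violations — satisfied.
So (2) is satisfied (T AND T).
(3) safety training — not satisfied.
Overall: F OR T OR F → true.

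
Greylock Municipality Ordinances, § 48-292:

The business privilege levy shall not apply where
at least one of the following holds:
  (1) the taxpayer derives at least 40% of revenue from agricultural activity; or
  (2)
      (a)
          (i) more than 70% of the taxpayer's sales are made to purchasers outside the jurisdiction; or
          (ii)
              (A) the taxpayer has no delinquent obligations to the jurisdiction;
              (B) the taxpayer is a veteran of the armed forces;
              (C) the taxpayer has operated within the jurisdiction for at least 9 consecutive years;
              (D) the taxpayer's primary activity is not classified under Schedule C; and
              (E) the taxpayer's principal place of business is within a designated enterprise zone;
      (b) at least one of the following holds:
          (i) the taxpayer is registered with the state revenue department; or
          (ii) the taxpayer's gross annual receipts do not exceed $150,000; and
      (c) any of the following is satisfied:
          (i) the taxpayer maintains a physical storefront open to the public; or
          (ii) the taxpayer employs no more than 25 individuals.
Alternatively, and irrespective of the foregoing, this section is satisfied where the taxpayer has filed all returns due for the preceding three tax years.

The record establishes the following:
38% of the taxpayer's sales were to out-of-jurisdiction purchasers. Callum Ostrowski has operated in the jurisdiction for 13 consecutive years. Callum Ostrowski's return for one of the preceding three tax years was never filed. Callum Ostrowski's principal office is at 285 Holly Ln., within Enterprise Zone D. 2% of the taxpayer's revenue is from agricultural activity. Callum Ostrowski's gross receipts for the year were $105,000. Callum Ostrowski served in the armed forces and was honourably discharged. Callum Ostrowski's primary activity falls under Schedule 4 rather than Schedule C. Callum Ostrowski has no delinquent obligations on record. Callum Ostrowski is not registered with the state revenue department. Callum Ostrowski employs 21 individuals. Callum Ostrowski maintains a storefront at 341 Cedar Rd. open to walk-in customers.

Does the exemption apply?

(1) ≥40% agricultural — not met.
(i) >70% out-of-jur. sales — not satisfied.
(A) no delinquency — met.
(B) veteran — holds.
(C) ≥ 9 yrs in jurisdiction — met.
(D) not (Schedule C activity) — satisfied.
(E) in enterprise zone — met.
So (ii) is satisfied (T AND T AND T AND T AND T).
So (a) is satisfied (F OR T).
(i) state-registered — fails.
(ii) receipts ≤ $150,000 — satisfied.
(b) = F OR T = true.
(i) has storefront — met.
(ii) ≤ 25 employees — satisfied.
So (c) is satisfied (T OR T).
So (2) is satisfied (T AND T AND T).
Overall: F OR T → true.
Exception (returns current) — not satisfied.
Result: main true OR exception false → true.

Yes — exempt.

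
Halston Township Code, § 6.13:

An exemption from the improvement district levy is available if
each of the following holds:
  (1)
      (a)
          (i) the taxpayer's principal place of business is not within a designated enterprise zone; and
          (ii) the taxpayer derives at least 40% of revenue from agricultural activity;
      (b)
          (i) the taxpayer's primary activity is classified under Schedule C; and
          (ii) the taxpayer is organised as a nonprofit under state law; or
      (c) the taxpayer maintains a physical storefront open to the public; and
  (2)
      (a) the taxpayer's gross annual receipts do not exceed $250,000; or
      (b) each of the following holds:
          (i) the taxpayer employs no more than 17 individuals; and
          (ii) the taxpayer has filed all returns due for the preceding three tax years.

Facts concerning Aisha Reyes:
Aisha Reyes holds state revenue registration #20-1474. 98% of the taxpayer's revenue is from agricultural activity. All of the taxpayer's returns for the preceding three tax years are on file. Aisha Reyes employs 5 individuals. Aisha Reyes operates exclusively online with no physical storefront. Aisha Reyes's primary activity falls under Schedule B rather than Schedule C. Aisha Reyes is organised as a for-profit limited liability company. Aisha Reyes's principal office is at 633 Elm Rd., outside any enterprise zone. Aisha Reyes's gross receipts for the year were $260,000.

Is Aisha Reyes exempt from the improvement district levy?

Yes — exempt.

(i) not (in enterprise zone) — holds.
(ii) ≥40% agricultural — satisfied.
So (a) is satisfied (T AND T).
(i) Schedule C activity — not met.
(ii) nonprofit — not satisfied.
(b): F AND F → false.
(c) has storefront — fails.
(1): T OR F OR F → true.
(a) receipts ≤ $250,000 — not satisfied.
(i) ≤ 17 employees — satisfied.
(ii) returns current — met.
(b): T AND T → true.
(2) = F OR T = true.
So Overall is satisfied (T AND T).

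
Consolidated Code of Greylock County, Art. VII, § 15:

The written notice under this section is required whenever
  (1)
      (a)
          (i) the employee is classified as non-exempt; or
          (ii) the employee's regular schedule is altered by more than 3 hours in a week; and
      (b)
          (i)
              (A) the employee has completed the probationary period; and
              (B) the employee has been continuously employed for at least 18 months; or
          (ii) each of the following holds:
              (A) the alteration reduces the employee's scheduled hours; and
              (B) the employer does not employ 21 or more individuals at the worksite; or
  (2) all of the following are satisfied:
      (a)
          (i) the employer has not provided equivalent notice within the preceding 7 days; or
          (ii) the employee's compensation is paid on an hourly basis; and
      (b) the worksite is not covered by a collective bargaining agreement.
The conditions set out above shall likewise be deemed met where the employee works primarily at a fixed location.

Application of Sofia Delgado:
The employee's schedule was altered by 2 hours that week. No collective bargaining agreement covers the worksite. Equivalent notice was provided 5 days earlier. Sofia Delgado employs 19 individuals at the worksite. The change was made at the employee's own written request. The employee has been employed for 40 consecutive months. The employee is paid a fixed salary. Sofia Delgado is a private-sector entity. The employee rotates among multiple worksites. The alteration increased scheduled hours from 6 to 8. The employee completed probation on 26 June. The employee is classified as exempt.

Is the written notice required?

(i) non-exempt — not met.
(ii) schedule shift > 3h — not met.
(a): F OR F → false.
(A) past probation — met.
(B) tenure ≥ 18 mo. — holds.
So (i) is satisfied (T AND T).
(A) hours reduced — not satisfied.
(B) not (≥ 21 at site) — holds.
(ii): F AND T → false.
(b) = T OR F = true.
(1) = F AND T = false.
(i) no recent notice — not met.
(ii) hourly-paid — fails.
So (a) is not satisfied (F OR F).
(b) no CBA — holds.
So (2) is not satisfied (F AND T).
Overall: F OR F → false.
Exception (fixed location) — not satisfied.
Result: main false OR exception false → false.

No — not required.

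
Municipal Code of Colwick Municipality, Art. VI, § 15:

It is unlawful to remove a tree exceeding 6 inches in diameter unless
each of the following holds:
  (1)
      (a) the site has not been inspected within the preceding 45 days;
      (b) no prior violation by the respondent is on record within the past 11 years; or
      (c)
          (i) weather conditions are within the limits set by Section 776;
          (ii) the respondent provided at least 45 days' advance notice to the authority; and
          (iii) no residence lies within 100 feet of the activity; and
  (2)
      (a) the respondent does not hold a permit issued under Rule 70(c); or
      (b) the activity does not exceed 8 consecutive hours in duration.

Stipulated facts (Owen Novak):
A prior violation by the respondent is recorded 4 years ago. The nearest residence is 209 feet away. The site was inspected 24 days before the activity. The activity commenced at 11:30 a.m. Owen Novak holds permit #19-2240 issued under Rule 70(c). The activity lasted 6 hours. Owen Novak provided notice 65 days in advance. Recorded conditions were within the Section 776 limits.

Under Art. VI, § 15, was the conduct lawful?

Yes — lawful.

(a) not (site inspected) — not satisfied.
(b) no prior violation — fails.
(i) weather ok — holds.
(ii) ≥45 days' notice — met.
(iii) no residence in 100 ft — holds.
(c): T AND T AND T → true.
(1): F OR F OR T → true.
(a) not (holds permit) — not met.
(b) ≤ 8 hrs duration — satisfied.
So (2) is satisfied (F OR T).
So Overall is satisfied (T AND T).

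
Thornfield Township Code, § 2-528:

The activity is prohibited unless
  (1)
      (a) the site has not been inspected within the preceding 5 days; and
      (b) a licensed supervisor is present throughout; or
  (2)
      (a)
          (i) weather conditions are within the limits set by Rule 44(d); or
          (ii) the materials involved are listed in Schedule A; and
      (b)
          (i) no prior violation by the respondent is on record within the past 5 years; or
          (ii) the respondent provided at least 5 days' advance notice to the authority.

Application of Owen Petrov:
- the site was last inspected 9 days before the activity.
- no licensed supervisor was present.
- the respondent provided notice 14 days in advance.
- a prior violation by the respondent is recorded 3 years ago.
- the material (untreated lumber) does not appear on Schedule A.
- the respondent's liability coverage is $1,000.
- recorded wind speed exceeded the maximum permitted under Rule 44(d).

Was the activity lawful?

(a) not (site inspected) — satisfied.
(b) supervisor present — not met.
(1) = T AND F = false.
(i) weather ok — not met.
(ii) Schedule A material — fails.
So (a) is not satisfied (F OR F).
(i) no prior violation — not met.
(ii) ≥5 days' notice — holds.
(b) = F OR T = true.
So (2) is not satisfied (F AND T).
So Overall is not satisfied (F OR F).

No — unlawful.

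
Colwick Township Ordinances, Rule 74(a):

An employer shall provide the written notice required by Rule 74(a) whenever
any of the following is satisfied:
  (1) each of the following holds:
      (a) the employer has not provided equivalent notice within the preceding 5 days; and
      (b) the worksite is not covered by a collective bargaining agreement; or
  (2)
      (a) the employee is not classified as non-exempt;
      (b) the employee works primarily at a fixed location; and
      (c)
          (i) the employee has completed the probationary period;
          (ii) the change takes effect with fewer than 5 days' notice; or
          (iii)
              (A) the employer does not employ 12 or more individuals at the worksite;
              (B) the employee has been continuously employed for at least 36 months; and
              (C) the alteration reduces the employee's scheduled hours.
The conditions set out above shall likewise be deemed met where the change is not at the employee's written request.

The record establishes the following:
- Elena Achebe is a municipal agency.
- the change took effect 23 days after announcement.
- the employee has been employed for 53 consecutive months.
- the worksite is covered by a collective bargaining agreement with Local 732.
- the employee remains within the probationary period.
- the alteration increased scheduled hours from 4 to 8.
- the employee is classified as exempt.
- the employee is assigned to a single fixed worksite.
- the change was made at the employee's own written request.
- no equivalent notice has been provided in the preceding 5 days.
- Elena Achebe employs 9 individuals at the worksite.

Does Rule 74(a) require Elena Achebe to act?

No — not required.

(a) no recent notice — satisfied.
(b) no CBA — not satisfied.
So (1) is not satisfied (T AND F).
(a) not (non-exempt) — holds.
(b) fixed location — met.
(i) past probation — fails.
(ii) < 5 days' notice — not met.
(A) not (≥ 12 at site) — satisfied.
(B) tenure ≥ 36 mo. — satisfied.
(C) hours reduced — not satisfied.
So (iii) is not satisfied (T AND T AND F).
(c): F OR F OR F → false.
(2): T AND T AND F → false.
Overall = F OR F = false.
Exception (not employee-requested) — not satisfied.
Result: main false OR exception false → false.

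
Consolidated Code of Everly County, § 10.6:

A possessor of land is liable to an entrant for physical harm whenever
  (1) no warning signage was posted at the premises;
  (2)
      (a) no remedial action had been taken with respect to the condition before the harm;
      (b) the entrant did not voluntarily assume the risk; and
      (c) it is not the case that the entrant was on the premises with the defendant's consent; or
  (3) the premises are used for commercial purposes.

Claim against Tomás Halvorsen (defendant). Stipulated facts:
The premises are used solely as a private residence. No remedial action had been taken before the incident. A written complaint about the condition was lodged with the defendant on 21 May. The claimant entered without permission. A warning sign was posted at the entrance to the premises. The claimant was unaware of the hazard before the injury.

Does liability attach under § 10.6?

Yes — liable.

(1) no signage posted — not met.
(a) no remedial action — met.
(b) no assumed risk — satisfied.
(c) not (consent to enter) — holds.
So (2) is satisfied (T AND T AND T).
(3) commercial use — fails.
Overall: F OR T OR F → true.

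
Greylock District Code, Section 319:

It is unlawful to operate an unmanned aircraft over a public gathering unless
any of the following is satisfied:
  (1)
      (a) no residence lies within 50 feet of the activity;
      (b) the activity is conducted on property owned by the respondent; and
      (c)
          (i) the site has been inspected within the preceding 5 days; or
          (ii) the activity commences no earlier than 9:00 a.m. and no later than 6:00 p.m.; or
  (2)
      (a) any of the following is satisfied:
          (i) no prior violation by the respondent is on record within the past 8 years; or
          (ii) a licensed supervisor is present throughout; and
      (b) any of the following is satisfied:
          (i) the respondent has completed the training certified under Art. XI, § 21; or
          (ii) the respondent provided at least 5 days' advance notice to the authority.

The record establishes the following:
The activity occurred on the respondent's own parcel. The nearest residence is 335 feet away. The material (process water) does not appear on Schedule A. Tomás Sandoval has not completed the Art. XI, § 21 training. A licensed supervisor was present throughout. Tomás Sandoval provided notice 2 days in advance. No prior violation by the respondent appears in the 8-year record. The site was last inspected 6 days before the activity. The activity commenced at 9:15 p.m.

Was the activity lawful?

No — unlawful.

(a) no residence in 50 ft — satisfied.
(b) own property — met.
(i) site inspected — not met.
(ii) start within hours — not satisfied.
(c) = F OR F = false.
(1) = T AND T AND F = false.
(i) no prior violation — holds.
(ii) supervisor present — satisfied.
(a) = T OR T = true.
(i) training certified — not met.
(ii) ≥5 days' notice — fails.
(b): F OR F → false.
(2) = T AND F = false.
Overall = F OR F = false.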